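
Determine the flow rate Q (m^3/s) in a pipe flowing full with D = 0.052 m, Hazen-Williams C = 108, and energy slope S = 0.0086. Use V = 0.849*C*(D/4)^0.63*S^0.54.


For a full circular pipe, R = D/4 = 0.052/4 = 0.013 m.
V = 0.849 * 108 * 0.013^0.63 * 0.0086^0.54
  = 0.849 * 108 * 0.064831 * 0.076671
  = 0.4558 m/s.
Pipe area A = pi*D^2/4 = pi*0.052^2/4 = 0.0021 m^2.
Q = A * V = 0.0021 * 0.4558 = 0.001 m^3/s.

0.001


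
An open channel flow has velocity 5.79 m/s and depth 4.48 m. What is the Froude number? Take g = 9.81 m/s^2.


The Froude number is defined as Fr = V / sqrt(g*y).
g*y = 9.81 * 4.48 = 43.9488.
sqrt(g*y) = sqrt(43.9488) = 6.6294.
Fr = 5.79 / 6.6294 = 0.8734.

0.8734


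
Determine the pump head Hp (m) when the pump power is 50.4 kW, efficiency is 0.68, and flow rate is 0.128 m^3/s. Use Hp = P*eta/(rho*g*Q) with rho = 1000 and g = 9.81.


Pump head formula: Hp = P * eta / (rho * g * Q).
Numerator: P * eta = 50.4 * 1000 * 0.68 = 34272.0 W.
Denominator: rho * g * Q = 1000 * 9.81 * 0.128 = 1255.68.
Hp = 34272.0 / 1255.68 = 27.29 m.

27.29


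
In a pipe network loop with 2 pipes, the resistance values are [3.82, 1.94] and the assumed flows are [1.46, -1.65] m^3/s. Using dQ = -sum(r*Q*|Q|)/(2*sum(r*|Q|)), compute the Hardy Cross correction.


Numerator terms (r*Q*|Q|): 3.82*1.46*|1.46| = 8.1427; 1.94*-1.65*|-1.65| = -5.2816.
Sum of numerator = 2.8611.
Denominator terms (r*|Q|): 3.82*|1.46| = 5.5772; 1.94*|-1.65| = 3.201.
2 * sum of denominator = 2 * 8.7782 = 17.5564.
dQ = -2.8611 / 17.5564 = -0.163 m^3/s.

-0.163


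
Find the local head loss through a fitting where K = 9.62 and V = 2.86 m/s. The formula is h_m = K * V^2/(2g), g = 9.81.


Minor loss formula: h_m = K * V^2/(2g).
V^2 = 2.86^2 = 8.1796.
V^2/(2g) = 8.1796 / 19.62 = 0.4169 m.
h_m = 9.62 * 0.4169 = 4.0106 m.

4.0106


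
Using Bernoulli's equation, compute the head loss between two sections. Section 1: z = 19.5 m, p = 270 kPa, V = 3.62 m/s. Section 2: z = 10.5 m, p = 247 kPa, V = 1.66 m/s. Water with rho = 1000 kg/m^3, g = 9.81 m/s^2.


Total head at each section: H = z + p/(rho*g) + V^2/(2g).
H1 = 19.5 + 270*1000/(1000*9.81) + 3.62^2/(2*9.81)
   = 19.5 + 27.523 + 0.6679
   = 47.691 m.
H2 = 10.5 + 247*1000/(1000*9.81) + 1.66^2/(2*9.81)
   = 10.5 + 25.178 + 0.1404
   = 35.819 m.
h_L = H1 - H2 = 47.691 - 35.819 = 11.872 m.

11.872


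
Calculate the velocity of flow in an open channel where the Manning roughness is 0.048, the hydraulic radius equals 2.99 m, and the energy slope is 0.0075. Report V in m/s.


Manning's equation gives V = (1/n) * R^(2/3) * S^(1/2).
First, compute R^(2/3) = 2.99^(2/3) = 2.0755.
Next, S^(1/2) = 0.0075^(1/2) = 0.086603.
Then 1/n = 1/0.048 = 20.83.
V = 20.83 * 2.0755 * 0.086603 = 3.7446 m/s.

3.7446


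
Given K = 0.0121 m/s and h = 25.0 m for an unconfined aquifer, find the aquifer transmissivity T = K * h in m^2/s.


Transmissivity is defined as T = K * h.
T = 0.0121 * 25.0
  = 0.3025 m^2/s.

0.3025


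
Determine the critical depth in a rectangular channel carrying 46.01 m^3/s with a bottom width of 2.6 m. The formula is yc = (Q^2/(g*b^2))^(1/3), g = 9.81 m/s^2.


Using yc = (Q^2 / (g * b^2))^(1/3):
Q^2 = 46.01^2 = 2116.92.
g * b^2 = 9.81 * 2.6^2 = 9.81 * 6.76 = 66.32.
Q^2 / (g*b^2) = 2116.92 / 66.32 = 31.9198.
yc = 31.9198^(1/3) = 3.1722 m.

3.1722


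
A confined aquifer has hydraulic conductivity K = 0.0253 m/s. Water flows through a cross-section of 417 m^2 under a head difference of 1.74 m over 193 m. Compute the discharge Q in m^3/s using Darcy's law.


Darcy's law: Q = K * A * i, where i = dh/L.
Hydraulic gradient i = 1.74 / 193 = 0.009016.
Q = 0.0253 * 417 * 0.009016
  = 0.0951 m^3/s.

0.0951


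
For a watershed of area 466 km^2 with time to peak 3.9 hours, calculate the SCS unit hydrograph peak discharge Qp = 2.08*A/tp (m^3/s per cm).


SCS formula: Qp = 2.08 * A / tp.
Qp = 2.08 * 466 / 3.9
   = 969.28 / 3.9
   = 248.53 m^3/s per cm.

248.53


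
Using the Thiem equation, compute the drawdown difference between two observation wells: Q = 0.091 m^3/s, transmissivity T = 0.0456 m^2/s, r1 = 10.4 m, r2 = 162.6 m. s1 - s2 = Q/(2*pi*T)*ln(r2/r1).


Thiem equation: s1 - s2 = Q/(2*pi*T) * ln(r2/r1).
ln(r2/r1) = ln(162.6/10.4) = 2.7495.
Q/(2*pi*T) = 0.091 / (2*pi*0.0456) = 0.091 / 0.2865 = 0.3176.
s1 - s2 = 0.3176 * 2.7495 = 0.8733 m.

0.8733


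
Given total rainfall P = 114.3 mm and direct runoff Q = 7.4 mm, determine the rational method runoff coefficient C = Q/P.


The runoff coefficient C = runoff depth / rainfall depth.
C = 7.4 / 114.3
  = 0.0647.

0.0647


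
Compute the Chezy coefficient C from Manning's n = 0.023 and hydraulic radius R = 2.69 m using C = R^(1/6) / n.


The Chezy coefficient relates to Manning's n through C = R^(1/6) / n.
R^(1/6) = 2.69^(1/6) = 1.179303.
C = 1.179303 / 0.023 = 51.27 m^(1/2)/s.

51.27


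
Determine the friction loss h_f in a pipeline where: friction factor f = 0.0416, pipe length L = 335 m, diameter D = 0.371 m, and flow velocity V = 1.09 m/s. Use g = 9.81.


Darcy-Weisbach equation: h_f = f * (L/D) * V^2/(2g).
f * L/D = 0.0416 * 335/0.371 = 37.5633.
V^2/(2g) = 1.09^2 / (2*9.81) = 1.1881 / 19.62 = 0.0606 m.
h_f = 37.5633 * 0.0606 = 2.275 m.

2.275


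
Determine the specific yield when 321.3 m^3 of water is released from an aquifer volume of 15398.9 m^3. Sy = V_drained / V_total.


Specific yield Sy = Volume drained / Total volume.
Sy = 321.3 / 15398.9
   = 0.0209.

0.0209


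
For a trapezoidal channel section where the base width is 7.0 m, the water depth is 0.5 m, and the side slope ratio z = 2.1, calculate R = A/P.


For a trapezoidal section with side slope z:
A = (b + z*y)*y = (7.0 + 2.1*0.5)*0.5 = 4.025 m^2.
P = b + 2*y*sqrt(1 + z^2) = 7.0 + 2*0.5*sqrt(1 + 2.1^2) = 9.326 m.
R = A/P = 4.025 / 9.326 = 0.4316 m.

0.4316


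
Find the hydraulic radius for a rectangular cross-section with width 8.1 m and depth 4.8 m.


For a rectangular section:
Flow area A = b * y = 8.1 * 4.8 = 38.88 m^2.
Wetted perimeter P = b + 2y = 8.1 + 2*4.8 = 17.7 m.
Hydraulic radius R = A/P = 38.88 / 17.7 = 2.1966 m.

2.1966


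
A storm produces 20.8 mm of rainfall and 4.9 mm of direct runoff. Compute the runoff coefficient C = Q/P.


The runoff coefficient C = runoff depth / rainfall depth.
C = 4.9 / 20.8
  = 0.2356.

0.2356


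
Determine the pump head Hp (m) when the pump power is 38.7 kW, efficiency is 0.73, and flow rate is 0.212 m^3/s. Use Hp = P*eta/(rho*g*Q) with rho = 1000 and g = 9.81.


Pump head formula: Hp = P * eta / (rho * g * Q).
Numerator: P * eta = 38.7 * 1000 * 0.73 = 28251.0 W.
Denominator: rho * g * Q = 1000 * 9.81 * 0.212 = 2079.72.
Hp = 28251.0 / 2079.72 = 13.58 m.

13.58


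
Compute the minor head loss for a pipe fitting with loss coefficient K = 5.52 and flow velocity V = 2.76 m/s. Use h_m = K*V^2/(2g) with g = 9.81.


Minor loss formula: h_m = K * V^2/(2g).
V^2 = 2.76^2 = 7.6176.
V^2/(2g) = 7.6176 / 19.62 = 0.3883 m.
h_m = 5.52 * 0.3883 = 2.1432 m.

2.1432


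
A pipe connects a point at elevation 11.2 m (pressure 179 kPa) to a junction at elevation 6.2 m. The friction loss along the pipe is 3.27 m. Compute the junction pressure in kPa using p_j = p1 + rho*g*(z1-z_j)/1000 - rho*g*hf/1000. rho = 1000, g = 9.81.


Junction pressure: p_j = p1 + rho*g*(z1 - z_j)/1000 - rho*g*hf/1000.
Elevation term = 1000*9.81*(11.2 - 6.2)/1000 = 49.05 kPa.
Friction term = 1000*9.81*3.27/1000 = 32.079 kPa.
p_j = 179 + 49.05 - 32.079 = 195.97 kPa.

195.97


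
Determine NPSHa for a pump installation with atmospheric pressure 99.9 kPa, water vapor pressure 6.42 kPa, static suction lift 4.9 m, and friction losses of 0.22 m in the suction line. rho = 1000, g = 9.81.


NPSHa = p_atm/(rho*g) - z_s - hf_s - p_vap/(rho*g).
p_atm/(rho*g) = 99.9*1000 / (1000*9.81) = 10.183 m.
p_vap/(rho*g) = 6.42*1000 / (1000*9.81) = 0.654 m.
NPSHa = 10.183 - 4.9 - 0.22 - 0.654
      = 4.41 m.

4.41


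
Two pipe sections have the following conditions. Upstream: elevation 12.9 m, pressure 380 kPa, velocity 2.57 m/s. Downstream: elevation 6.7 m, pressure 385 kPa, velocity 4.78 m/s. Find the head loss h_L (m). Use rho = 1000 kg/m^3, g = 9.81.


Total head at each section: H = z + p/(rho*g) + V^2/(2g).
H1 = 12.9 + 380*1000/(1000*9.81) + 2.57^2/(2*9.81)
   = 12.9 + 38.736 + 0.3366
   = 51.973 m.
H2 = 6.7 + 385*1000/(1000*9.81) + 4.78^2/(2*9.81)
   = 6.7 + 39.246 + 1.1645
   = 47.11 m.
h_L = H1 - H2 = 51.973 - 47.11 = 4.862 m.

4.862


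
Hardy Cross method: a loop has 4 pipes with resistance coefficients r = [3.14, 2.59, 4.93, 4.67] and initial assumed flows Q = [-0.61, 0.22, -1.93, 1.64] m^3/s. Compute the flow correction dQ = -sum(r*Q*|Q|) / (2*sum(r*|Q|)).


Numerator terms (r*Q*|Q|): 3.14*-0.61*|-0.61| = -1.1684; 2.59*0.22*|0.22| = 0.1254; 4.93*-1.93*|-1.93| = -18.3638; 4.67*1.64*|1.64| = 12.5604.
Sum of numerator = -6.8464.
Denominator terms (r*|Q|): 3.14*|-0.61| = 1.9154; 2.59*|0.22| = 0.5698; 4.93*|-1.93| = 9.5149; 4.67*|1.64| = 7.6588.
2 * sum of denominator = 2 * 19.6589 = 39.3178.
dQ = --6.8464 / 39.3178 = 0.1741 m^3/s.

0.1741


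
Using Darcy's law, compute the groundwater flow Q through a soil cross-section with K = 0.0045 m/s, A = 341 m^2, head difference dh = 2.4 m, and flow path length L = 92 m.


Darcy's law: Q = K * A * i, where i = dh/L.
Hydraulic gradient i = 2.4 / 92 = 0.026087.
Q = 0.0045 * 341 * 0.026087
  = 0.04 m^3/s.

0.04


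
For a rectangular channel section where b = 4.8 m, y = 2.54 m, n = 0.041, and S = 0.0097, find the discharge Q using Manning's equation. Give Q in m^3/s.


For a rectangular channel, the cross-sectional area A = b * y = 4.8 * 2.54 = 12.19 m^2.
The wetted perimeter P = b + 2y = 4.8 + 2*2.54 = 9.88 m.
Hydraulic radius R = A/P = 12.19/9.88 = 1.234 m.
Velocity V = (1/n)*R^(2/3)*S^(1/2) = (1/0.041)*1.234^(2/3)*0.0097^(1/2) = 2.7636 m/s.
Discharge Q = A * V = 12.19 * 2.7636 = 33.694 m^3/s.

33.694


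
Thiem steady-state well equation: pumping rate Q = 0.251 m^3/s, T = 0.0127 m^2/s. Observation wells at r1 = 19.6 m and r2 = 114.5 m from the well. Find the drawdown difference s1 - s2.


Thiem equation: s1 - s2 = Q/(2*pi*T) * ln(r2/r1).
ln(r2/r1) = ln(114.5/19.6) = 1.765.
Q/(2*pi*T) = 0.251 / (2*pi*0.0127) = 0.251 / 0.0798 = 3.1455.
s1 - s2 = 3.1455 * 1.765 = 5.552 m.

5.552


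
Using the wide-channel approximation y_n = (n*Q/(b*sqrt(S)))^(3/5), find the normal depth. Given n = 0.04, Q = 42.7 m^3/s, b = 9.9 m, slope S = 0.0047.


We use the wide-channel approximation y_n = (n*Q/(b*sqrt(S)))^(3/5).
sqrt(S) = sqrt(0.0047) = 0.068557.
Numerator: n*Q = 0.04 * 42.7 = 1.708.
Denominator: b*sqrt(S) = 9.9 * 0.068557 = 0.678714.
arg = 2.5165.
y_n = 2.5165^(3/5) = 1.7397 m.

1.7397


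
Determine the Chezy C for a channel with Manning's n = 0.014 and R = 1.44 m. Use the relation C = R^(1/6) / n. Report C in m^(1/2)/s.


The Chezy coefficient relates to Manning's n through C = R^(1/6) / n.
R^(1/6) = 1.44^(1/6) = 1.062659.
C = 1.062659 / 0.014 = 75.9 m^(1/2)/s.

75.9


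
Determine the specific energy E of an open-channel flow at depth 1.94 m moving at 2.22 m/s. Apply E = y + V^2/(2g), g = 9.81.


Specific energy E = y + V^2/(2g).
Velocity head = V^2/(2g) = 2.22^2 / (2*9.81) = 4.9284 / 19.62 = 0.2512 m.
E = 1.94 + 0.2512 = 2.1912 m.

2.1912


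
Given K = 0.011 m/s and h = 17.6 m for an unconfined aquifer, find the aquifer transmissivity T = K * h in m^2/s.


Transmissivity is defined as T = K * h.
T = 0.011 * 17.6
  = 0.1936 m^2/s.

0.1936


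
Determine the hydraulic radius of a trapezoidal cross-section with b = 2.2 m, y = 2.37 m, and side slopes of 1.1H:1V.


For a trapezoidal section with side slope z:
A = (b + z*y)*y = (2.2 + 1.1*2.37)*2.37 = 11.393 m^2.
P = b + 2*y*sqrt(1 + z^2) = 2.2 + 2*2.37*sqrt(1 + 1.1^2) = 9.247 m.
R = A/P = 11.393 / 9.247 = 1.2321 m.

1.2321


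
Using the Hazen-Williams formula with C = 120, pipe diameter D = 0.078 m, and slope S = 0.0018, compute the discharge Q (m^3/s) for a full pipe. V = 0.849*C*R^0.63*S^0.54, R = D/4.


For a full circular pipe, R = D/4 = 0.078/4 = 0.0195 m.
V = 0.849 * 120 * 0.0195^0.63 * 0.0018^0.54
  = 0.849 * 120 * 0.083699 * 0.032949
  = 0.281 m/s.
Pipe area A = pi*D^2/4 = pi*0.078^2/4 = 0.0048 m^2.
Q = A * V = 0.0048 * 0.281 = 0.0013 m^3/s.

0.0013


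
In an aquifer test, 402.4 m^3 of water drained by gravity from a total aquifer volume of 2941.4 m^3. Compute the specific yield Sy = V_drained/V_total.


Specific yield Sy = Volume drained / Total volume.
Sy = 402.4 / 2941.4
   = 0.1368.

0.1368


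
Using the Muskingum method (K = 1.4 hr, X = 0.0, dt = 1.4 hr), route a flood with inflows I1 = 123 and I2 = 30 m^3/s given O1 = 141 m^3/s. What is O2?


Muskingum coefficients:
denom = 2*K*(1-X) + dt = 2*1.4*(1-0.0) + 1.4 = 4.2.
C0 = (dt - 2*K*X)/denom = (1.4 - 2*1.4*0.0)/4.2 = 0.3333.
C1 = (dt + 2*K*X)/denom = (1.4 + 2*1.4*0.0)/4.2 = 0.3333.
C2 = (2*K*(1-X) - dt)/denom = 0.3333.
O2 = C0*I2 + C1*I1 + C2*O1
   = 0.3333*30 + 0.3333*123 + 0.3333*141
   = 98.0 m^3/s.

98.0


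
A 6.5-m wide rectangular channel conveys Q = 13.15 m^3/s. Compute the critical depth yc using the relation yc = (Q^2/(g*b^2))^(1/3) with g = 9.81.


Using yc = (Q^2 / (g * b^2))^(1/3):
Q^2 = 13.15^2 = 172.92.
g * b^2 = 9.81 * 6.5^2 = 9.81 * 42.25 = 414.47.
Q^2 / (g*b^2) = 172.92 / 414.47 = 0.4172.
yc = 0.4172^(1/3) = 0.7472 m.

0.7472


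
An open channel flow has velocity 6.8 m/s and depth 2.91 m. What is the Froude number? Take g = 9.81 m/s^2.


The Froude number is defined as Fr = V / sqrt(g*y).
g*y = 9.81 * 2.91 = 28.5471.
sqrt(g*y) = sqrt(28.5471) = 5.3429.
Fr = 6.8 / 5.3429 = 1.2727.

1.2727


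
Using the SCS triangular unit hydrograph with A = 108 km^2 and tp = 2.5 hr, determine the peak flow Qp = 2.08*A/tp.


SCS formula: Qp = 2.08 * A / tp.
Qp = 2.08 * 108 / 2.5
   = 224.64 / 2.5
   = 89.86 m^3/s per cm.

89.86


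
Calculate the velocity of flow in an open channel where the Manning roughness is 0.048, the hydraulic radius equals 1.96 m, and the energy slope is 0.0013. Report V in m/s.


Manning's equation gives V = (1/n) * R^(2/3) * S^(1/2).
First, compute R^(2/3) = 1.96^(2/3) = 1.5662.
Next, S^(1/2) = 0.0013^(1/2) = 0.036056.
Then 1/n = 1/0.048 = 20.83.
V = 20.83 * 1.5662 * 0.036056 = 1.1764 m/s.

1.1764


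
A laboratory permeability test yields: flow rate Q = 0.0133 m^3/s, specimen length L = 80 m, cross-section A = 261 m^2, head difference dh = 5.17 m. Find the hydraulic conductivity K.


From K = Q*L / (A*dh):
Numerator: Q*L = 0.0133 * 80 = 1.064.
Denominator: A*dh = 261 * 5.17 = 1349.37.
K = 1.064 / 1349.37 = 0.000789 m/s.

0.000789


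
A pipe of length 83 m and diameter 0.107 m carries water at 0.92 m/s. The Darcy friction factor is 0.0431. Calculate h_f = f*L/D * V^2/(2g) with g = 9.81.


Darcy-Weisbach equation: h_f = f * (L/D) * V^2/(2g).
f * L/D = 0.0431 * 83/0.107 = 33.4327.
V^2/(2g) = 0.92^2 / (2*9.81) = 0.8464 / 19.62 = 0.0431 m.
h_f = 33.4327 * 0.0431 = 1.442 m.

1.442


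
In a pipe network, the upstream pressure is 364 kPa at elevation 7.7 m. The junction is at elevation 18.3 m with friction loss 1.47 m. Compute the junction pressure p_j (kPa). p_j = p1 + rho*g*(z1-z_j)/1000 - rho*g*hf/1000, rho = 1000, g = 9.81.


Junction pressure: p_j = p1 + rho*g*(z1 - z_j)/1000 - rho*g*hf/1000.
Elevation term = 1000*9.81*(7.7 - 18.3)/1000 = -103.986 kPa.
Friction term = 1000*9.81*1.47/1000 = 14.421 kPa.
p_j = 364 + -103.986 - 14.421 = 245.59 kPa.

245.59


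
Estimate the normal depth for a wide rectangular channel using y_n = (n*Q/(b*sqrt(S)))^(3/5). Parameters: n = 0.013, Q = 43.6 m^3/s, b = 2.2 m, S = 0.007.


We use the wide-channel approximation y_n = (n*Q/(b*sqrt(S)))^(3/5).
sqrt(S) = sqrt(0.007) = 0.083666.
Numerator: n*Q = 0.013 * 43.6 = 0.5668.
Denominator: b*sqrt(S) = 2.2 * 0.083666 = 0.184065.
arg = 3.0793.
y_n = 3.0793^(3/5) = 1.9637 m.

1.9637


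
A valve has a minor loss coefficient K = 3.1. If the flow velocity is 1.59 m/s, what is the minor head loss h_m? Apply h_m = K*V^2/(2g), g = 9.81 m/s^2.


Minor loss formula: h_m = K * V^2/(2g).
V^2 = 1.59^2 = 2.5281.
V^2/(2g) = 2.5281 / 19.62 = 0.1289 m.
h_m = 3.1 * 0.1289 = 0.3994 m.

0.3994


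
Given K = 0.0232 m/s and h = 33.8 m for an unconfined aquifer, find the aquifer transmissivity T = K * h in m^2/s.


Transmissivity is defined as T = K * h.
T = 0.0232 * 33.8
  = 0.7842 m^2/s.

0.7842


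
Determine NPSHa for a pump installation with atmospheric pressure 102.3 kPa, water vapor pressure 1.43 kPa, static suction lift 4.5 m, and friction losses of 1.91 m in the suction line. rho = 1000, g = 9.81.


NPSHa = p_atm/(rho*g) - z_s - hf_s - p_vap/(rho*g).
p_atm/(rho*g) = 102.3*1000 / (1000*9.81) = 10.428 m.
p_vap/(rho*g) = 1.43*1000 / (1000*9.81) = 0.146 m.
NPSHa = 10.428 - 4.5 - 1.91 - 0.146
      = 3.87 m.

3.87


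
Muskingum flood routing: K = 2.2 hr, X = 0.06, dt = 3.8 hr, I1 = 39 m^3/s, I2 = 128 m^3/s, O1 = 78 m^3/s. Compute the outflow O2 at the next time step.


Muskingum coefficients:
denom = 2*K*(1-X) + dt = 2*2.2*(1-0.06) + 3.8 = 7.936.
C0 = (dt - 2*K*X)/denom = (3.8 - 2*2.2*0.06)/7.936 = 0.4456.
C1 = (dt + 2*K*X)/denom = (3.8 + 2*2.2*0.06)/7.936 = 0.5121.
C2 = (2*K*(1-X) - dt)/denom = 0.0423.
O2 = C0*I2 + C1*I1 + C2*O1
   = 0.4456*128 + 0.5121*39 + 0.0423*78
   = 80.31 m^3/s.

80.31


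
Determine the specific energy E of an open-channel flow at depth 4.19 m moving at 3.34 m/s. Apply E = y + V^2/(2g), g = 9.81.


Specific energy E = y + V^2/(2g).
Velocity head = V^2/(2g) = 3.34^2 / (2*9.81) = 11.1556 / 19.62 = 0.5686 m.
E = 4.19 + 0.5686 = 4.7586 m.

4.7586


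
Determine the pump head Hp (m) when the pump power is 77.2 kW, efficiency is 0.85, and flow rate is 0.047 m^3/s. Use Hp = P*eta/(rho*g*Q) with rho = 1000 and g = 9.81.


Pump head formula: Hp = P * eta / (rho * g * Q).
Numerator: P * eta = 77.2 * 1000 * 0.85 = 65620.0 W.
Denominator: rho * g * Q = 1000 * 9.81 * 0.047 = 461.07.
Hp = 65620.0 / 461.07 = 142.32 m.

142.32


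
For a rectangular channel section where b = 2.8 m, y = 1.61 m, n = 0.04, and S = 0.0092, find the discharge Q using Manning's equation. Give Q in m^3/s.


For a rectangular channel, the cross-sectional area A = b * y = 2.8 * 1.61 = 4.51 m^2.
The wetted perimeter P = b + 2y = 2.8 + 2*1.61 = 6.02 m.
Hydraulic radius R = A/P = 4.51/6.02 = 0.7488 m.
Velocity V = (1/n)*R^(2/3)*S^(1/2) = (1/0.04)*0.7488^(2/3)*0.0092^(1/2) = 1.9774 m/s.
Discharge Q = A * V = 4.51 * 1.9774 = 8.914 m^3/s.

8.914


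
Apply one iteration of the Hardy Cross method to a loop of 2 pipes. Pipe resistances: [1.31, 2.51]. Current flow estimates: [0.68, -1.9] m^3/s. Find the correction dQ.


Numerator terms (r*Q*|Q|): 1.31*0.68*|0.68| = 0.6057; 2.51*-1.9*|-1.9| = -9.0611.
Sum of numerator = -8.4554.
Denominator terms (r*|Q|): 1.31*|0.68| = 0.8908; 2.51*|-1.9| = 4.769.
2 * sum of denominator = 2 * 5.6598 = 11.3196.
dQ = --8.4554 / 11.3196 = 0.747 m^3/s.

0.747


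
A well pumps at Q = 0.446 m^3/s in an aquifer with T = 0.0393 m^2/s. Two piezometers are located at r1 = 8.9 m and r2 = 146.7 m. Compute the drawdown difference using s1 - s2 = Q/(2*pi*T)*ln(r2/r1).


Thiem equation: s1 - s2 = Q/(2*pi*T) * ln(r2/r1).
ln(r2/r1) = ln(146.7/8.9) = 2.8023.
Q/(2*pi*T) = 0.446 / (2*pi*0.0393) = 0.446 / 0.2469 = 1.8062.
s1 - s2 = 1.8062 * 2.8023 = 5.0615 m.

5.0615


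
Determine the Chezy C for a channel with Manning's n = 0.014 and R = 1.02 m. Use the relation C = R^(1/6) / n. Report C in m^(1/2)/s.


The Chezy coefficient relates to Manning's n through C = R^(1/6) / n.
R^(1/6) = 1.02^(1/6) = 1.003306.
C = 1.003306 / 0.014 = 71.66 m^(1/2)/s.

71.66


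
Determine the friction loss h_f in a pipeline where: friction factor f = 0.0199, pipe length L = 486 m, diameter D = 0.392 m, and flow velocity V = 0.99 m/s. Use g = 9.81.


Darcy-Weisbach equation: h_f = f * (L/D) * V^2/(2g).
f * L/D = 0.0199 * 486/0.392 = 24.6719.
V^2/(2g) = 0.99^2 / (2*9.81) = 0.9801 / 19.62 = 0.05 m.
h_f = 24.6719 * 0.05 = 1.232 m.

1.232


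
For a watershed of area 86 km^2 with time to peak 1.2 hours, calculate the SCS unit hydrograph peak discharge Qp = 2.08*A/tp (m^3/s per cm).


SCS formula: Qp = 2.08 * A / tp.
Qp = 2.08 * 86 / 1.2
   = 178.88 / 1.2
   = 149.07 m^3/s per cm.

149.07


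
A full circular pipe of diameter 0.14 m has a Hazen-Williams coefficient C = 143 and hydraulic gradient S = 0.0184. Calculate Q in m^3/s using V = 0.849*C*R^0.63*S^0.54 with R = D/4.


For a full circular pipe, R = D/4 = 0.14/4 = 0.035 m.
V = 0.849 * 143 * 0.035^0.63 * 0.0184^0.54
  = 0.849 * 143 * 0.120994 * 0.115612
  = 1.6983 m/s.
Pipe area A = pi*D^2/4 = pi*0.14^2/4 = 0.0154 m^2.
Q = A * V = 0.0154 * 1.6983 = 0.0261 m^3/s.

0.0261


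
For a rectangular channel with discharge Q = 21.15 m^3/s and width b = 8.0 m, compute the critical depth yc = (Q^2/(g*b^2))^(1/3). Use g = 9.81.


Using yc = (Q^2 / (g * b^2))^(1/3):
Q^2 = 21.15^2 = 447.32.
g * b^2 = 9.81 * 8.0^2 = 9.81 * 64.0 = 627.84.
Q^2 / (g*b^2) = 447.32 / 627.84 = 0.7125.
yc = 0.7125^(1/3) = 0.8931 m.

0.8931


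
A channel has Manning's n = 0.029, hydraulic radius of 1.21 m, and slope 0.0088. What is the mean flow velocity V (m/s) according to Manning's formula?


Manning's equation gives V = (1/n) * R^(2/3) * S^(1/2).
First, compute R^(2/3) = 1.21^(2/3) = 1.1355.
Next, S^(1/2) = 0.0088^(1/2) = 0.093808.
Then 1/n = 1/0.029 = 34.48.
V = 34.48 * 1.1355 * 0.093808 = 3.6731 m/s.

3.6731


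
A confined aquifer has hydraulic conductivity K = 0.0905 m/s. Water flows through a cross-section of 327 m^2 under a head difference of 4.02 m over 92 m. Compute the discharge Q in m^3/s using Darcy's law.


Darcy's law: Q = K * A * i, where i = dh/L.
Hydraulic gradient i = 4.02 / 92 = 0.043696.
Q = 0.0905 * 327 * 0.043696
  = 1.2931 m^3/s.

1.2931


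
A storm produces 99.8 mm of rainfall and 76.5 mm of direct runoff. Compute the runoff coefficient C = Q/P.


The runoff coefficient C = runoff depth / rainfall depth.
C = 76.5 / 99.8
  = 0.7665.

0.7665


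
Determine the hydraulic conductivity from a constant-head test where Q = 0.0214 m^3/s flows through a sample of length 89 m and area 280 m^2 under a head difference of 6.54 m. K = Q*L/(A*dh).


From K = Q*L / (A*dh):
Numerator: Q*L = 0.0214 * 89 = 1.9046.
Denominator: A*dh = 280 * 6.54 = 1831.2.
K = 1.9046 / 1831.2 = 0.00104 m/s.

0.00104


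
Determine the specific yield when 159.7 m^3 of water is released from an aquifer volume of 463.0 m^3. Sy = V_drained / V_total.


Specific yield Sy = Volume drained / Total volume.
Sy = 159.7 / 463.0
   = 0.3449.

0.3449


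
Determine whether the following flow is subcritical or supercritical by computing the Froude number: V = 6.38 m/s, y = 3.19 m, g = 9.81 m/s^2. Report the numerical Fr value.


The Froude number is defined as Fr = V / sqrt(g*y).
g*y = 9.81 * 3.19 = 31.2939.
sqrt(g*y) = sqrt(31.2939) = 5.5941.
Fr = 6.38 / 5.5941 = 1.1405.
Since Fr > 1, the flow is supercritical.

1.1405


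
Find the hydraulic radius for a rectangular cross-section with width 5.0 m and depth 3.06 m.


For a rectangular section:
Flow area A = b * y = 5.0 * 3.06 = 15.3 m^2.
Wetted perimeter P = b + 2y = 5.0 + 2*3.06 = 11.12 m.
Hydraulic radius R = A/P = 15.3 / 11.12 = 1.3759 m.

1.3759


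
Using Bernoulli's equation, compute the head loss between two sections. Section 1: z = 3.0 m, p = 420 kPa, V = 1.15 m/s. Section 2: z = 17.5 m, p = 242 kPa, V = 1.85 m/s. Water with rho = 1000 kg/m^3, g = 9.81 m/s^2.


Total head at each section: H = z + p/(rho*g) + V^2/(2g).
H1 = 3.0 + 420*1000/(1000*9.81) + 1.15^2/(2*9.81)
   = 3.0 + 42.813 + 0.0674
   = 45.881 m.
H2 = 17.5 + 242*1000/(1000*9.81) + 1.85^2/(2*9.81)
   = 17.5 + 24.669 + 0.1744
   = 42.343 m.
h_L = H1 - H2 = 45.881 - 42.343 = 3.538 m.

3.538


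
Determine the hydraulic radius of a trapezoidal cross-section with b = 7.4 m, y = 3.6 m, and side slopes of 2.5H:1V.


For a trapezoidal section with side slope z:
A = (b + z*y)*y = (7.4 + 2.5*3.6)*3.6 = 59.04 m^2.
P = b + 2*y*sqrt(1 + z^2) = 7.4 + 2*3.6*sqrt(1 + 2.5^2) = 26.787 m.
R = A/P = 59.04 / 26.787 = 2.2041 m.

2.2041


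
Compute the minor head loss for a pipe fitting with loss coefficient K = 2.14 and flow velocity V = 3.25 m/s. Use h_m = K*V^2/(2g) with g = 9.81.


Minor loss formula: h_m = K * V^2/(2g).
V^2 = 3.25^2 = 10.5625.
V^2/(2g) = 10.5625 / 19.62 = 0.5384 m.
h_m = 2.14 * 0.5384 = 1.1521 m.

1.1521


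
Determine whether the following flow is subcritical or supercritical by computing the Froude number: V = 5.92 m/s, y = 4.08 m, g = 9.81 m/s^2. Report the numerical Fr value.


The Froude number is defined as Fr = V / sqrt(g*y).
g*y = 9.81 * 4.08 = 40.0248.
sqrt(g*y) = sqrt(40.0248) = 6.3265.
Fr = 5.92 / 6.3265 = 0.9357.
Since Fr < 1, the flow is subcritical.

0.9357


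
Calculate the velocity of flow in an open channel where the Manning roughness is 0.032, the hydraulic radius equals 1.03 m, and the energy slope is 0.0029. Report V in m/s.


Manning's equation gives V = (1/n) * R^(2/3) * S^(1/2).
First, compute R^(2/3) = 1.03^(2/3) = 1.0199.
Next, S^(1/2) = 0.0029^(1/2) = 0.053852.
Then 1/n = 1/0.032 = 31.25.
V = 31.25 * 1.0199 * 0.053852 = 1.7164 m/s.

1.7164


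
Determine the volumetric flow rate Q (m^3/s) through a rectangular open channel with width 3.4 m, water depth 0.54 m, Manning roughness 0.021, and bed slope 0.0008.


For a rectangular channel, the cross-sectional area A = b * y = 3.4 * 0.54 = 1.84 m^2.
The wetted perimeter P = b + 2y = 3.4 + 2*0.54 = 4.48 m.
Hydraulic radius R = A/P = 1.84/4.48 = 0.4098 m.
Velocity V = (1/n)*R^(2/3)*S^(1/2) = (1/0.021)*0.4098^(2/3)*0.0008^(1/2) = 0.7431 m/s.
Discharge Q = A * V = 1.84 * 0.7431 = 1.364 m^3/s.

1.364


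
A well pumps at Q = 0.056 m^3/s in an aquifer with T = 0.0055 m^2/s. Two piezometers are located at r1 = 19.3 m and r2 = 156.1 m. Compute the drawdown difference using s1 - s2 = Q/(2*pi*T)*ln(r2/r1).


Thiem equation: s1 - s2 = Q/(2*pi*T) * ln(r2/r1).
ln(r2/r1) = ln(156.1/19.3) = 2.0904.
Q/(2*pi*T) = 0.056 / (2*pi*0.0055) = 0.056 / 0.0346 = 1.6205.
s1 - s2 = 1.6205 * 2.0904 = 3.3875 m.

3.3875


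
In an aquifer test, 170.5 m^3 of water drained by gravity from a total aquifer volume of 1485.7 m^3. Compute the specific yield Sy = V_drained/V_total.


Specific yield Sy = Volume drained / Total volume.
Sy = 170.5 / 1485.7
   = 0.1148.

0.1148


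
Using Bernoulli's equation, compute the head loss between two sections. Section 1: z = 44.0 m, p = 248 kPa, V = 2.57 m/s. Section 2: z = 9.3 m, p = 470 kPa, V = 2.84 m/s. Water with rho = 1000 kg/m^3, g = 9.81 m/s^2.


Total head at each section: H = z + p/(rho*g) + V^2/(2g).
H1 = 44.0 + 248*1000/(1000*9.81) + 2.57^2/(2*9.81)
   = 44.0 + 25.28 + 0.3366
   = 69.617 m.
H2 = 9.3 + 470*1000/(1000*9.81) + 2.84^2/(2*9.81)
   = 9.3 + 47.91 + 0.4111
   = 57.621 m.
h_L = H1 - H2 = 69.617 - 57.621 = 11.996 m.

11.996


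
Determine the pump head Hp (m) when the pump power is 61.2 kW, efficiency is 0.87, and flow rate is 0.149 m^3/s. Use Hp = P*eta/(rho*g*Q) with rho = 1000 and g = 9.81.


Pump head formula: Hp = P * eta / (rho * g * Q).
Numerator: P * eta = 61.2 * 1000 * 0.87 = 53244.0 W.
Denominator: rho * g * Q = 1000 * 9.81 * 0.149 = 1461.69.
Hp = 53244.0 / 1461.69 = 36.43 m.

36.43


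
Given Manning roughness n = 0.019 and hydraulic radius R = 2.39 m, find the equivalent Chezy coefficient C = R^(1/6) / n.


The Chezy coefficient relates to Manning's n through C = R^(1/6) / n.
R^(1/6) = 2.39^(1/6) = 1.156289.
C = 1.156289 / 0.019 = 60.86 m^(1/2)/s.

60.86


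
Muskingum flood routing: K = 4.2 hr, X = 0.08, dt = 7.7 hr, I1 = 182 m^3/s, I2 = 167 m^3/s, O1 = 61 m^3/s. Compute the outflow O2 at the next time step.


Muskingum coefficients:
denom = 2*K*(1-X) + dt = 2*4.2*(1-0.08) + 7.7 = 15.428.
C0 = (dt - 2*K*X)/denom = (7.7 - 2*4.2*0.08)/15.428 = 0.4555.
C1 = (dt + 2*K*X)/denom = (7.7 + 2*4.2*0.08)/15.428 = 0.5426.
C2 = (2*K*(1-X) - dt)/denom = 0.0018.
O2 = C0*I2 + C1*I1 + C2*O1
   = 0.4555*167 + 0.5426*182 + 0.0018*61
   = 174.95 m^3/s.

174.95


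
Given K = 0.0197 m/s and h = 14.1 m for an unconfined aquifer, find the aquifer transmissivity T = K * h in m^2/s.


Transmissivity is defined as T = K * h.
T = 0.0197 * 14.1
  = 0.2778 m^2/s.

0.2778


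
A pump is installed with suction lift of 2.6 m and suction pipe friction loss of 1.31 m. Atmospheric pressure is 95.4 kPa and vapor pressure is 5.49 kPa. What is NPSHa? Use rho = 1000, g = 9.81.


NPSHa = p_atm/(rho*g) - z_s - hf_s - p_vap/(rho*g).
p_atm/(rho*g) = 95.4*1000 / (1000*9.81) = 9.725 m.
p_vap/(rho*g) = 5.49*1000 / (1000*9.81) = 0.56 m.
NPSHa = 9.725 - 2.6 - 1.31 - 0.56
      = 5.26 m.

5.26


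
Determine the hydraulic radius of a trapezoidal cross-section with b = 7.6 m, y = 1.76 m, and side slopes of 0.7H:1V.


For a trapezoidal section with side slope z:
A = (b + z*y)*y = (7.6 + 0.7*1.76)*1.76 = 15.544 m^2.
P = b + 2*y*sqrt(1 + z^2) = 7.6 + 2*1.76*sqrt(1 + 0.7^2) = 11.897 m.
R = A/P = 15.544 / 11.897 = 1.3066 m.

1.3066


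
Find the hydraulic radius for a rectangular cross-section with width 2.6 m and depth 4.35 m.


For a rectangular section:
Flow area A = b * y = 2.6 * 4.35 = 11.31 m^2.
Wetted perimeter P = b + 2y = 2.6 + 2*4.35 = 11.3 m.
Hydraulic radius R = A/P = 11.31 / 11.3 = 1.0009 m.

1.0009


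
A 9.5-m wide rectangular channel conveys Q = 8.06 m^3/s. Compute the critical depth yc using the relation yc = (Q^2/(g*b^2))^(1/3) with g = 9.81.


Using yc = (Q^2 / (g * b^2))^(1/3):
Q^2 = 8.06^2 = 64.96.
g * b^2 = 9.81 * 9.5^2 = 9.81 * 90.25 = 885.35.
Q^2 / (g*b^2) = 64.96 / 885.35 = 0.0734.
yc = 0.0734^(1/3) = 0.4187 m.

0.4187


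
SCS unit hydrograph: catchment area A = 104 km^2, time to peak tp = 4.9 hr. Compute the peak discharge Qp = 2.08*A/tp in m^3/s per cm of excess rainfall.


SCS formula: Qp = 2.08 * A / tp.
Qp = 2.08 * 104 / 4.9
   = 216.32 / 4.9
   = 44.15 m^3/s per cm.

44.15


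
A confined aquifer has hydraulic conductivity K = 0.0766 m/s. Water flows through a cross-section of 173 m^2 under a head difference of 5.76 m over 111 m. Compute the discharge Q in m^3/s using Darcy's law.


Darcy's law: Q = K * A * i, where i = dh/L.
Hydraulic gradient i = 5.76 / 111 = 0.051892.
Q = 0.0766 * 173 * 0.051892
  = 0.6877 m^3/s.

0.6877


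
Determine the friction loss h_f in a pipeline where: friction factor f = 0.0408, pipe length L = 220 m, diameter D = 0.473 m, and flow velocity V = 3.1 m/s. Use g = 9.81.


Darcy-Weisbach equation: h_f = f * (L/D) * V^2/(2g).
f * L/D = 0.0408 * 220/0.473 = 18.9767.
V^2/(2g) = 3.1^2 / (2*9.81) = 9.61 / 19.62 = 0.4898 m.
h_f = 18.9767 * 0.4898 = 9.295 m.

9.295


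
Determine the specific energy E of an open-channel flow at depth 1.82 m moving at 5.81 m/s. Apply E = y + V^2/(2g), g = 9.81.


Specific energy E = y + V^2/(2g).
Velocity head = V^2/(2g) = 5.81^2 / (2*9.81) = 33.7561 / 19.62 = 1.7205 m.
E = 1.82 + 1.7205 = 3.5405 m.

3.5405


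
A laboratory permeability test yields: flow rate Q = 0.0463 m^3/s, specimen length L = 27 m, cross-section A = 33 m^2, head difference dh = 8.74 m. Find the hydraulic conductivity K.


From K = Q*L / (A*dh):
Numerator: Q*L = 0.0463 * 27 = 1.2501.
Denominator: A*dh = 33 * 8.74 = 288.42.
K = 1.2501 / 288.42 = 0.004334 m/s.

0.004334


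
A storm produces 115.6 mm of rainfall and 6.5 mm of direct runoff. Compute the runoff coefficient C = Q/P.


The runoff coefficient C = runoff depth / rainfall depth.
C = 6.5 / 115.6
  = 0.0562.

0.0562


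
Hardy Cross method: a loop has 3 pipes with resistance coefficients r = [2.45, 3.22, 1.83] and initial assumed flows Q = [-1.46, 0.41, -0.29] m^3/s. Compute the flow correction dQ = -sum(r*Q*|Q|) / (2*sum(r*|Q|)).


Numerator terms (r*Q*|Q|): 2.45*-1.46*|-1.46| = -5.2224; 3.22*0.41*|0.41| = 0.5413; 1.83*-0.29*|-0.29| = -0.1539.
Sum of numerator = -4.835.
Denominator terms (r*|Q|): 2.45*|-1.46| = 3.577; 3.22*|0.41| = 1.3202; 1.83*|-0.29| = 0.5307.
2 * sum of denominator = 2 * 5.4279 = 10.8558.
dQ = --4.835 / 10.8558 = 0.4454 m^3/s.

0.4454


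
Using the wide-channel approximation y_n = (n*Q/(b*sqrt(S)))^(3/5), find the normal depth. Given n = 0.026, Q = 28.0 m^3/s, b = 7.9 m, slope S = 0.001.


We use the wide-channel approximation y_n = (n*Q/(b*sqrt(S)))^(3/5).
sqrt(S) = sqrt(0.001) = 0.031623.
Numerator: n*Q = 0.026 * 28.0 = 0.728.
Denominator: b*sqrt(S) = 7.9 * 0.031623 = 0.249822.
arg = 2.9141.
y_n = 2.9141^(3/5) = 1.8998 m.

1.8998


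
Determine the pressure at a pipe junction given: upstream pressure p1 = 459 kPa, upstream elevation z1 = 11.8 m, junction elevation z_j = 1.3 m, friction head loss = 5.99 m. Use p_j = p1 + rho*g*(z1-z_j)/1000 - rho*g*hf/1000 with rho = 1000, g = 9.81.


Junction pressure: p_j = p1 + rho*g*(z1 - z_j)/1000 - rho*g*hf/1000.
Elevation term = 1000*9.81*(11.8 - 1.3)/1000 = 103.005 kPa.
Friction term = 1000*9.81*5.99/1000 = 58.762 kPa.
p_j = 459 + 103.005 - 58.762 = 503.24 kPa.

503.24


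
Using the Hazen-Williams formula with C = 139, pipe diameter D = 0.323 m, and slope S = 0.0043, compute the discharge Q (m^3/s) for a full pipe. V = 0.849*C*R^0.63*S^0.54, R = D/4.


For a full circular pipe, R = D/4 = 0.323/4 = 0.0808 m.
V = 0.849 * 139 * 0.0808^0.63 * 0.0043^0.54
  = 0.849 * 139 * 0.20488 * 0.052732
  = 1.275 m/s.
Pipe area A = pi*D^2/4 = pi*0.323^2/4 = 0.0819 m^2.
Q = A * V = 0.0819 * 1.275 = 0.1045 m^3/s.

0.1045


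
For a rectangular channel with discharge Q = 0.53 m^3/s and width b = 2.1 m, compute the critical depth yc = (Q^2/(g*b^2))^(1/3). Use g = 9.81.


Using yc = (Q^2 / (g * b^2))^(1/3):
Q^2 = 0.53^2 = 0.28.
g * b^2 = 9.81 * 2.1^2 = 9.81 * 4.41 = 43.26.
Q^2 / (g*b^2) = 0.28 / 43.26 = 0.0065.
yc = 0.0065^(1/3) = 0.1866 m.

0.1866


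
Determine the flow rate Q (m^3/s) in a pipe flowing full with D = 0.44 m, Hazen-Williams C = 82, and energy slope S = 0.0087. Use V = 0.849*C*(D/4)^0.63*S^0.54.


For a full circular pipe, R = D/4 = 0.44/4 = 0.11 m.
V = 0.849 * 82 * 0.11^0.63 * 0.0087^0.54
  = 0.849 * 82 * 0.24893 * 0.077151
  = 1.337 m/s.
Pipe area A = pi*D^2/4 = pi*0.44^2/4 = 0.1521 m^2.
Q = A * V = 0.1521 * 1.337 = 0.2033 m^3/s.

0.2033


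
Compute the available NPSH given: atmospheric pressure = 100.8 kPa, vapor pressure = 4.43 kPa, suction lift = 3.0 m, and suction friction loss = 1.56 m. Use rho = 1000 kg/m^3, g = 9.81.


NPSHa = p_atm/(rho*g) - z_s - hf_s - p_vap/(rho*g).
p_atm/(rho*g) = 100.8*1000 / (1000*9.81) = 10.275 m.
p_vap/(rho*g) = 4.43*1000 / (1000*9.81) = 0.452 m.
NPSHa = 10.275 - 3.0 - 1.56 - 0.452
      = 5.26 m.

5.26


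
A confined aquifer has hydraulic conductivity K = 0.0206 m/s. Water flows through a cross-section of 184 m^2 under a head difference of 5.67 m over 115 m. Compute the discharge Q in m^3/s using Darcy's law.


Darcy's law: Q = K * A * i, where i = dh/L.
Hydraulic gradient i = 5.67 / 115 = 0.049304.
Q = 0.0206 * 184 * 0.049304
  = 0.1869 m^3/s.

0.1869


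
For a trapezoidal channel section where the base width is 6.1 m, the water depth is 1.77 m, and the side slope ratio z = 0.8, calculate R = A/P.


For a trapezoidal section with side slope z:
A = (b + z*y)*y = (6.1 + 0.8*1.77)*1.77 = 13.303 m^2.
P = b + 2*y*sqrt(1 + z^2) = 6.1 + 2*1.77*sqrt(1 + 0.8^2) = 10.633 m.
R = A/P = 13.303 / 10.633 = 1.2511 m.

1.2511


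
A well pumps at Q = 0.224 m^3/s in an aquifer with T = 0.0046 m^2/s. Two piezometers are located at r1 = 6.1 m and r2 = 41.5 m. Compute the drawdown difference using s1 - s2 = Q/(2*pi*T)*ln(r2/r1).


Thiem equation: s1 - s2 = Q/(2*pi*T) * ln(r2/r1).
ln(r2/r1) = ln(41.5/6.1) = 1.9174.
Q/(2*pi*T) = 0.224 / (2*pi*0.0046) = 0.224 / 0.0289 = 7.7502.
s1 - s2 = 7.7502 * 1.9174 = 14.8602 m.

14.8602


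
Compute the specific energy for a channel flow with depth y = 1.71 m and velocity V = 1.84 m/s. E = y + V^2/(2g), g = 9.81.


Specific energy E = y + V^2/(2g).
Velocity head = V^2/(2g) = 1.84^2 / (2*9.81) = 3.3856 / 19.62 = 0.1726 m.
E = 1.71 + 0.1726 = 1.8826 m.

1.8826


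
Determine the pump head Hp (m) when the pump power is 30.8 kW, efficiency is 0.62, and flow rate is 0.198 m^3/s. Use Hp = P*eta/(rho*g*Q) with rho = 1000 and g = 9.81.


Pump head formula: Hp = P * eta / (rho * g * Q).
Numerator: P * eta = 30.8 * 1000 * 0.62 = 19096.0 W.
Denominator: rho * g * Q = 1000 * 9.81 * 0.198 = 1942.38.
Hp = 19096.0 / 1942.38 = 9.83 m.

9.83


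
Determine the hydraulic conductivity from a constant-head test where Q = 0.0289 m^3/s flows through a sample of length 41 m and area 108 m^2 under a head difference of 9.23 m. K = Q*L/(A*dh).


From K = Q*L / (A*dh):
Numerator: Q*L = 0.0289 * 41 = 1.1849.
Denominator: A*dh = 108 * 9.23 = 996.84.
K = 1.1849 / 996.84 = 0.001189 m/s.

0.001189


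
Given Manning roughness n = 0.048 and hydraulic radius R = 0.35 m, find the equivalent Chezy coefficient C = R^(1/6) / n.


The Chezy coefficient relates to Manning's n through C = R^(1/6) / n.
R^(1/6) = 0.35^(1/6) = 0.839482.
C = 0.839482 / 0.048 = 17.49 m^(1/2)/s.

17.49


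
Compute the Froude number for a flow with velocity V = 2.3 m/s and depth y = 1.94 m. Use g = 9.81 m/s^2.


The Froude number is defined as Fr = V / sqrt(g*y).
g*y = 9.81 * 1.94 = 19.0314.
sqrt(g*y) = sqrt(19.0314) = 4.3625.
Fr = 2.3 / 4.3625 = 0.5272.

0.5272


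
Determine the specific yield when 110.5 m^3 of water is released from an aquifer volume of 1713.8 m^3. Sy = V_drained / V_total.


Specific yield Sy = Volume drained / Total volume.
Sy = 110.5 / 1713.8
   = 0.0645.

0.0645


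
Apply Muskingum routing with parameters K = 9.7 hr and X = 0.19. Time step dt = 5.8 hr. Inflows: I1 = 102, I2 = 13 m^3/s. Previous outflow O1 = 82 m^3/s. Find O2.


Muskingum coefficients:
denom = 2*K*(1-X) + dt = 2*9.7*(1-0.19) + 5.8 = 21.514.
C0 = (dt - 2*K*X)/denom = (5.8 - 2*9.7*0.19)/21.514 = 0.0983.
C1 = (dt + 2*K*X)/denom = (5.8 + 2*9.7*0.19)/21.514 = 0.4409.
C2 = (2*K*(1-X) - dt)/denom = 0.4608.
O2 = C0*I2 + C1*I1 + C2*O1
   = 0.0983*13 + 0.4409*102 + 0.4608*82
   = 84.04 m^3/s.

84.04


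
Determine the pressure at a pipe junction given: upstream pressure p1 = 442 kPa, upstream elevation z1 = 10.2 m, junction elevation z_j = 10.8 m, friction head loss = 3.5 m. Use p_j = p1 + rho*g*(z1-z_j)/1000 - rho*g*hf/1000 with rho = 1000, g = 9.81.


Junction pressure: p_j = p1 + rho*g*(z1 - z_j)/1000 - rho*g*hf/1000.
Elevation term = 1000*9.81*(10.2 - 10.8)/1000 = -5.886 kPa.
Friction term = 1000*9.81*3.5/1000 = 34.335 kPa.
p_j = 442 + -5.886 - 34.335 = 401.78 kPa.

401.78


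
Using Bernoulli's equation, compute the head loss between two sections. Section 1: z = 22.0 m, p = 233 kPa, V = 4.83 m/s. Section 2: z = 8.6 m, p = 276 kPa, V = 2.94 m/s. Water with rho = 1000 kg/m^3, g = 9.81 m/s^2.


Total head at each section: H = z + p/(rho*g) + V^2/(2g).
H1 = 22.0 + 233*1000/(1000*9.81) + 4.83^2/(2*9.81)
   = 22.0 + 23.751 + 1.189
   = 46.94 m.
H2 = 8.6 + 276*1000/(1000*9.81) + 2.94^2/(2*9.81)
   = 8.6 + 28.135 + 0.4406
   = 37.175 m.
h_L = H1 - H2 = 46.94 - 37.175 = 9.765 m.

9.765


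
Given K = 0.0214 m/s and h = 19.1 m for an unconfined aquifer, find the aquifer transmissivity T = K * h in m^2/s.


Transmissivity is defined as T = K * h.
T = 0.0214 * 19.1
  = 0.4087 m^2/s.

0.4087


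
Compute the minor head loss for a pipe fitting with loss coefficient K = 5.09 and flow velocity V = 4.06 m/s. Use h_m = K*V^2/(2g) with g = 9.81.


Minor loss formula: h_m = K * V^2/(2g).
V^2 = 4.06^2 = 16.4836.
V^2/(2g) = 16.4836 / 19.62 = 0.8401 m.
h_m = 5.09 * 0.8401 = 4.2763 m.

4.2763


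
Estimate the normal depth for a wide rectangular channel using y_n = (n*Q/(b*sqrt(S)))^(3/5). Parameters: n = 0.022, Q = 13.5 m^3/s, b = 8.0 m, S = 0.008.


We use the wide-channel approximation y_n = (n*Q/(b*sqrt(S)))^(3/5).
sqrt(S) = sqrt(0.008) = 0.089443.
Numerator: n*Q = 0.022 * 13.5 = 0.297.
Denominator: b*sqrt(S) = 8.0 * 0.089443 = 0.715544.
arg = 0.4151.
y_n = 0.4151^(3/5) = 0.59 m.

0.59
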